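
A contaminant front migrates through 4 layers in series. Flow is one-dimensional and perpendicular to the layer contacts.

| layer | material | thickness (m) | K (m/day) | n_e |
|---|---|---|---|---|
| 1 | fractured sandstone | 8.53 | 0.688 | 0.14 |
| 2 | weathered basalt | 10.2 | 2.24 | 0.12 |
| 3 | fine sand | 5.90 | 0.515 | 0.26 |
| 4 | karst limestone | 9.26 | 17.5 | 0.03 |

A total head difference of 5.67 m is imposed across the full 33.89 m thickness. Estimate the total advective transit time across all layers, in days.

21.6

With flow normal to the layers, continuity requires the same specific discharge q through every layer.
Σ(b_i/K_i) = 8.53/0.688 + 10.2/2.24 + 5.90/0.515 + 9.26/17.5 = 28.94 d.
q = Δh / Σ(b_i/K_i) = 5.67 / 28.94 = 0.1959 m/day.
In each layer the seepage velocity is v_i = q/n_i, so the layer transit time is t_i = b_i·n_i / q:
  layer 1 (fractured sandstone): t_1 = 8.53 × 0.14 / 0.1959 = 6.095 d
  layer 2 (weathered basalt): t_2 = 10.2 × 0.12 / 0.1959 = 6.247 d
  layer 3 (fine sand): t_3 = 5.90 × 0.26 / 0.1959 = 7.829 d
  layer 4 (karst limestone): t_4 = 9.26 × 0.03 / 0.1959 = 1.418 d
Total t = Σ t_i = 21.59 days.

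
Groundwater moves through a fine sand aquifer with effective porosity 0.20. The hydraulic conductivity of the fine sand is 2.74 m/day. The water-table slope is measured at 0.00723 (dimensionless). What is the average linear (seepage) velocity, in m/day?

Hydraulic gradient i = 0.00723.
Darcy flux q = K · i = 2.740 × 0.007230 = 0.01981 m/day.
Seepage velocity v = q / n_e = 0.01981 / 0.20 = 0.09905 m/day.

0.0991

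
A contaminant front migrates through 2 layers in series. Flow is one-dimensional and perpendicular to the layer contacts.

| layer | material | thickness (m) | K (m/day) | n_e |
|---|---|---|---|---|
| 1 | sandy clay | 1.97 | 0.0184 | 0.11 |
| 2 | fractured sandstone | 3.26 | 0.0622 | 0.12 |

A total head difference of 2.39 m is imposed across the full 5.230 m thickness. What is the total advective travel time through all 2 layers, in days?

With flow normal to the layers, continuity requires the same specific discharge q through every layer.
Σ(b_i/K_i) = 1.97/0.0184 + 3.26/0.0622 = 159.5 d.
q = Δh / Σ(b_i/K_i) = 2.39 / 159.5 = 0.01499 m/day.
In each layer the seepage velocity is v_i = q/n_i, so the layer transit time is t_i = b_i·n_i / q:
  layer 1 (sandy clay): t_1 = 1.97 × 0.11 / 0.01499 = 14.46 d
  layer 2 (fractured sandstone): t_2 = 3.26 × 0.12 / 0.01499 = 26.10 d
Total t = Σ t_i = 40.56 days.

40.6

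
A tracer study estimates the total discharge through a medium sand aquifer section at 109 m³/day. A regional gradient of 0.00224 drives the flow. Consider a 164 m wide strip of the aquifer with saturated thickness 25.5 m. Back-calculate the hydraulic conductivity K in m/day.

11.6

Cross-sectional area A = 164 × 25.5 = 4182 m².
Hydraulic gradient i = 0.00224.
From Q = K·A·i, K = Q / (A·i) = 109 / (4182 × 0.002240) = 11.64 m/day.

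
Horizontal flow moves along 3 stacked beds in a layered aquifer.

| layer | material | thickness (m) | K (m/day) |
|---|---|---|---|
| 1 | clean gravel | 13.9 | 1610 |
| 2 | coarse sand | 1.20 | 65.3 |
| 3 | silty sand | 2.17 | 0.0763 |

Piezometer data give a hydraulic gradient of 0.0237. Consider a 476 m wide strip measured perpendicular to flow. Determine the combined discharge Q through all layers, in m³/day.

Flow is parallel to layering, so each bed carries its own Darcy discharge and the transmissivities add.
Σ(K_i·b_i) = 1610×13.9 + 65.3×1.20 + 0.0763×2.17 = 22458 m²/day.
Hydraulic gradient i = 0.0237.
Q = Σ(K_i·b_i) · W · i = 22458 × 476 × 0.02370 = 2.533e+05 m³/day.

253000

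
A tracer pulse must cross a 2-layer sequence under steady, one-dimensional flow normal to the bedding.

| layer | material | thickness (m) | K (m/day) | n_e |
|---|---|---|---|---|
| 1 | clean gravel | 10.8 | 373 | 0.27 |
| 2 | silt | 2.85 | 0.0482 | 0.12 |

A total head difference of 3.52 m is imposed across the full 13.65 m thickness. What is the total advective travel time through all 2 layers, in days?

54.8

With flow normal to the layers, continuity requires the same specific discharge q through every layer.
Σ(b_i/K_i) = 10.8/373 + 2.85/0.0482 = 59.16 d.
q = Δh / Σ(b_i/K_i) = 3.52 / 59.16 = 0.05950 m/day.
In each layer the seepage velocity is v_i = q/n_i, so the layer transit time is t_i = b_i·n_i / q:
  layer 1 (clean gravel): t_1 = 10.8 × 0.27 / 0.05950 = 49.01 d
  layer 2 (silt): t_2 = 2.85 × 0.12 / 0.05950 = 5.748 d
Total t = Σ t_i = 54.75 days.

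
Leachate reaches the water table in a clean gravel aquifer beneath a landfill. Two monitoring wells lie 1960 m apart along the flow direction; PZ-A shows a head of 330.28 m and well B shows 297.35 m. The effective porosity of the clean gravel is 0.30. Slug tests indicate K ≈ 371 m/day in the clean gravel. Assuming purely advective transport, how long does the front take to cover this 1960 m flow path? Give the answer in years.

0.258

Hydraulic gradient i = (330.28 − 297.35) / 1960 = 32.93 / 1960 = 0.01680.
Darcy flux q = K · i = 371.0 × 0.01680 = 6.233 m/day.
Seepage velocity v = q / n_e = 6.233 / 0.30 = 20.78 m/day.
Travel time t = L / v = 1960 / 20.78 = 94.33 days = 0.2583 years.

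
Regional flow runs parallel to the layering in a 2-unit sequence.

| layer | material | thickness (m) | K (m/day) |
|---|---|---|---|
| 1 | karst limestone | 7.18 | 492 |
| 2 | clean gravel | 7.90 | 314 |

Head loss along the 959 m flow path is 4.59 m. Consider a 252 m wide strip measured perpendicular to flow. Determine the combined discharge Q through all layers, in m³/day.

7250

Flow is parallel to layering, so each bed carries its own Darcy discharge and the transmissivities add.
Σ(K_i·b_i) = 492×7.18 + 314×7.90 = 6013 m²/day.
Hydraulic gradient i = Δh / L = 4.59 / 959 = 0.004786.
Q = Σ(K_i·b_i) · W · i = 6013 × 252 × 0.004786 = 7253 m³/day.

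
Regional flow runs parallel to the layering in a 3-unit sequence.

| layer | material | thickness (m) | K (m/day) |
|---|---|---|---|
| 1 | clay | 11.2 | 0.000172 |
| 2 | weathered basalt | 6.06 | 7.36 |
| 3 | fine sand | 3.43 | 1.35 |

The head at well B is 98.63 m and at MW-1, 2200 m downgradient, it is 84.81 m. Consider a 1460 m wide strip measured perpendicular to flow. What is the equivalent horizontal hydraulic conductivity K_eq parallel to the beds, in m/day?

Flow is parallel to layering, so each bed carries its own Darcy discharge and the transmissivities add.
Σ(K_i·b_i) = 0.000172×11.2 + 7.36×6.06 + 1.35×3.43 = 49.23 m²/day.
Total thickness b = 20.69 m, so K_eq = Σ(K_i·b_i)/b = 2.380 m/day.

2.38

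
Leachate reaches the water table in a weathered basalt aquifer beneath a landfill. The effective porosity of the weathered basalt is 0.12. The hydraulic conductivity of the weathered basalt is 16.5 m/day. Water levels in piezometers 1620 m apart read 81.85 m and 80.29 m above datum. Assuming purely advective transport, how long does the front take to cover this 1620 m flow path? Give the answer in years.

33.5

Hydraulic gradient i = (81.85 − 80.29) / 1620 = 1.56 / 1620 = 0.0009630.
Darcy flux q = K · i = 16.50 × 0.0009630 = 0.01589 m/day.
Seepage velocity v = q / n_e = 0.01589 / 0.12 = 0.1324 m/day.
Travel time t = L / v = 1620 / 0.1324 = 12235 days = 33.50 years.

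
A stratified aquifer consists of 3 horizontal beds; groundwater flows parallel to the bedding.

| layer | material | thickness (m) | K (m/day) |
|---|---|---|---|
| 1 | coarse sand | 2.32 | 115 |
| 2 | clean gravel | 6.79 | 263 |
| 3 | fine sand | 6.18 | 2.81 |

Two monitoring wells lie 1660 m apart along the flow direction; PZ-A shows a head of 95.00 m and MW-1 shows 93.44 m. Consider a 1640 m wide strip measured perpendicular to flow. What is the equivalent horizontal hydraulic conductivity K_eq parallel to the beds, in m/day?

Flow is parallel to layering, so each bed carries its own Darcy discharge and the transmissivities add.
Σ(K_i·b_i) = 115×2.32 + 263×6.79 + 2.81×6.18 = 2070 m²/day.
Total thickness b = 15.29 m, so K_eq = Σ(K_i·b_i)/b = 135.4 m/day.

135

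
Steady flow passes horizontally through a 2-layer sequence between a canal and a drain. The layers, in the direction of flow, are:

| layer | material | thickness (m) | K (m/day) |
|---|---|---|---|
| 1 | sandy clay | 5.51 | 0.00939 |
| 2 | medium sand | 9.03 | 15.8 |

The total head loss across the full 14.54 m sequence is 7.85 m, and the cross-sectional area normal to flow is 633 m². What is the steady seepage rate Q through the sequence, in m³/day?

Flow is perpendicular to layering, so the layers act in series and the equivalent K is the thickness-weighted harmonic mean.
Total thickness L = 5.51 + 9.03 = 14.54 m.
Σ(b_i/K_i) = 5.51/0.00939 + 9.03/15.8 = 587.4 d.
K_eq = L / Σ(b_i/K_i) = 14.54 / 587.4 = 0.02475 m/day.
Q = K_eq · A · (Δh/L) = 0.02475 × 633 × (7.85/14.54) = 8.460 m³/day.

8.46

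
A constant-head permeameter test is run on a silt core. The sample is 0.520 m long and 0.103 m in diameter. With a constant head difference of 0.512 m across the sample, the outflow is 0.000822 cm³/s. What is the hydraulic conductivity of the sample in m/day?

Cross-sectional area A = π·(d/2)² = π × (0.103/2)² = 0.008332 m².
Convert discharge: 0.000822 cm³/s = 8.220e-10 m³/s.
Darcy's law rearranged: K = Q·L / (A·Δh) = 8.220e-10 × 0.520 / (0.008332 × 0.512) = 1.002e-07 m/s = 0.008657 m/day.

0.00866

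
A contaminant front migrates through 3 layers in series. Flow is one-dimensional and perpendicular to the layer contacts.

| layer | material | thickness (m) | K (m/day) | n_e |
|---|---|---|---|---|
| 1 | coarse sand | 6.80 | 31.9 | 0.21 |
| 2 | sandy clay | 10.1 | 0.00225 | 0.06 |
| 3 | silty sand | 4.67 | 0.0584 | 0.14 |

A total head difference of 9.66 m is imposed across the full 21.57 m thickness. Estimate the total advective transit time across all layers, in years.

With flow normal to the layers, continuity requires the same specific discharge q through every layer.
Σ(b_i/K_i) = 6.80/31.9 + 10.1/0.00225 + 4.67/0.0584 = 4569 d.
q = Δh / Σ(b_i/K_i) = 9.66 / 4569 = 0.002114 m/day.
In each layer the seepage velocity is v_i = q/n_i, so the layer transit time is t_i = b_i·n_i / q:
  layer 1 (coarse sand): t_1 = 6.80 × 0.21 / 0.002114 = 675.4 d
  layer 2 (sandy clay): t_2 = 10.1 × 0.06 / 0.002114 = 286.6 d
  layer 3 (silty sand): t_3 = 4.67 × 0.14 / 0.002114 = 309.2 d
Total t = Σ t_i = 1271 days = 3.481 years.

3.48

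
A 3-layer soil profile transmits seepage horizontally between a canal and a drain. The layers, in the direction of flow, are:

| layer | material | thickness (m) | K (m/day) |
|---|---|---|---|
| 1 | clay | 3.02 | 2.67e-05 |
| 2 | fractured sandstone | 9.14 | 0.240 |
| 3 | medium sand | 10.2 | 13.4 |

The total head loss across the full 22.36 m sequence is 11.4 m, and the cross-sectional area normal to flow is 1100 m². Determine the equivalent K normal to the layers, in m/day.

0.000198

Flow is perpendicular to layering, so the layers act in series and the equivalent K is the thickness-weighted harmonic mean.
Total thickness L = 3.02 + 9.14 + 10.2 = 22.36 m.
Σ(b_i/K_i) = 3.02/2.67e-05 + 9.14/0.240 + 10.2/13.4 = 1.131e+05 d.
K_eq = L / Σ(b_i/K_i) = 22.36 / 1.131e+05 = 0.0001976 m/day.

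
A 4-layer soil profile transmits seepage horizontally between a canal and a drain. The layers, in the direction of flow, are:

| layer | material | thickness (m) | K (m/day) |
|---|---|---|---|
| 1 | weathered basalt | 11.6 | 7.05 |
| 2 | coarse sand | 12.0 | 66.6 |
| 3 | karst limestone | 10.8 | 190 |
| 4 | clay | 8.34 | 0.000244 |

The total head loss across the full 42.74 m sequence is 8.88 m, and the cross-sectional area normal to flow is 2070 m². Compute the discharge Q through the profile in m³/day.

Flow is perpendicular to layering, so the layers act in series and the equivalent K is the thickness-weighted harmonic mean.
Total thickness L = 11.6 + 12.0 + 10.8 + 8.34 = 42.74 m.
Σ(b_i/K_i) = 11.6/7.05 + 12.0/66.6 + 10.8/190 + 8.34/0.000244 = 34182 d.
K_eq = L / Σ(b_i/K_i) = 42.74 / 34182 = 0.001250 m/day.
Q = K_eq · A · (Δh/L) = 0.001250 × 2070 × (8.88/42.74) = 0.5378 m³/day.

0.538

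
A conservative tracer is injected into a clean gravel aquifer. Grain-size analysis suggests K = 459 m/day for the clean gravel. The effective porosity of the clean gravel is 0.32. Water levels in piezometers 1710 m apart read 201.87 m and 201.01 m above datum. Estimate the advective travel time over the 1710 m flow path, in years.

6.49

Hydraulic gradient i = (201.87 − 201.01) / 1710 = 0.86 / 1710 = 0.0005029.
Darcy flux q = K · i = 459.0 × 0.0005029 = 0.2308 m/day.
Seepage velocity v = q / n_e = 0.2308 / 0.32 = 0.7214 m/day.
Travel time t = L / v = 1710 / 0.7214 = 2370 days = 6.490 years.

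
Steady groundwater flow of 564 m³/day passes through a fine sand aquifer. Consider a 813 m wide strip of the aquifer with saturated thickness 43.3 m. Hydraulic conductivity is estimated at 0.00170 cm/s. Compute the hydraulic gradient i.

0.0109

Convert K: 0.00170 cm/s × 864 = 1.469 m/day.
Cross-sectional area A = 813 × 43.3 = 35203 m².
From Q = K·A·i, i = Q / (K·A) = 564 / (1.469 × 35203) = 0.01091.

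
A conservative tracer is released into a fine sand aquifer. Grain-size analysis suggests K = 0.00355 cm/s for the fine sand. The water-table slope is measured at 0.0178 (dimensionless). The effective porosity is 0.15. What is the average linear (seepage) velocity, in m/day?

Convert K: 0.00355 cm/s × 864 = 3.067 m/day.
Hydraulic gradient i = 0.0178.
Darcy flux q = K · i = 3.067 × 0.01780 = 0.05460 m/day.
Seepage velocity v = q / n_e = 0.05460 / 0.15 = 0.3640 m/day.

0.364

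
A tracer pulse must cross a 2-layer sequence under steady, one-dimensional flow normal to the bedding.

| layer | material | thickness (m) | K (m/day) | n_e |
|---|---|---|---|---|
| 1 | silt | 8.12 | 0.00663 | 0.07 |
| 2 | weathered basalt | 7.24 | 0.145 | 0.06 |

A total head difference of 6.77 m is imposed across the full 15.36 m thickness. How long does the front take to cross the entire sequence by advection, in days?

189

With flow normal to the layers, continuity requires the same specific discharge q through every layer.
Σ(b_i/K_i) = 8.12/0.00663 + 7.24/0.145 = 1275 d.
q = Δh / Σ(b_i/K_i) = 6.77 / 1275 = 0.005311 m/day.
In each layer the seepage velocity is v_i = q/n_i, so the layer transit time is t_i = b_i·n_i / q:
  layer 1 (silt): t_1 = 8.12 × 0.07 / 0.005311 = 107.0 d
  layer 2 (weathered basalt): t_2 = 7.24 × 0.06 / 0.005311 = 81.79 d
Total t = Σ t_i = 188.8 days.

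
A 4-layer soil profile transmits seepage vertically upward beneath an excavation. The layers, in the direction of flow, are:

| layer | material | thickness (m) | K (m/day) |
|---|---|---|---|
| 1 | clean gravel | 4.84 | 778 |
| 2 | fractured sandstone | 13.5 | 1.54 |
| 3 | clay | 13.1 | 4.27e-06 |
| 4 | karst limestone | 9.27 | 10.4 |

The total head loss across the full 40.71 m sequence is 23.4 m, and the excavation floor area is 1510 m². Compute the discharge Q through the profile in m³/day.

0.0115

Flow is perpendicular to layering, so the layers act in series and the equivalent K is the thickness-weighted harmonic mean.
Total thickness L = 4.84 + 13.5 + 13.1 + 9.27 = 40.71 m.
Σ(b_i/K_i) = 4.84/778 + 13.5/1.54 + 13.1/4.27e-06 + 9.27/10.4 = 3.068e+06 d.
K_eq = L / Σ(b_i/K_i) = 40.71 / 3.068e+06 = 1.327e-05 m/day.
Q = K_eq · A · (Δh/L) = 1.327e-05 × 1510 × (23.4/40.71) = 0.01152 m³/day.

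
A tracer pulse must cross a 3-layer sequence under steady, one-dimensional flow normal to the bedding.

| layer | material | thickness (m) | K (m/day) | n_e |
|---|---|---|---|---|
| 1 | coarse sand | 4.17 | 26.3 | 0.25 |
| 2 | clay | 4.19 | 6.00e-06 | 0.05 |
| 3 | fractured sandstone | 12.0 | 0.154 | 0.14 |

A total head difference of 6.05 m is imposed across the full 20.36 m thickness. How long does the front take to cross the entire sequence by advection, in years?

927

With flow normal to the layers, continuity requires the same specific discharge q through every layer.
Σ(b_i/K_i) = 4.17/26.3 + 4.19/6.00e-06 + 12.0/0.154 = 6.984e+05 d.
q = Δh / Σ(b_i/K_i) = 6.05 / 6.984e+05 = 8.663e-06 m/day.
In each layer the seepage velocity is v_i = q/n_i, so the layer transit time is t_i = b_i·n_i / q:
  layer 1 (coarse sand): t_1 = 4.17 × 0.25 / 8.663e-06 = 1.203e+05 d
  layer 2 (clay): t_2 = 4.19 × 0.05 / 8.663e-06 = 24185 d
  layer 3 (fractured sandstone): t_3 = 12.0 × 0.14 / 8.663e-06 = 1.939e+05 d
Total t = Σ t_i = 3.385e+05 days = 926.7 years.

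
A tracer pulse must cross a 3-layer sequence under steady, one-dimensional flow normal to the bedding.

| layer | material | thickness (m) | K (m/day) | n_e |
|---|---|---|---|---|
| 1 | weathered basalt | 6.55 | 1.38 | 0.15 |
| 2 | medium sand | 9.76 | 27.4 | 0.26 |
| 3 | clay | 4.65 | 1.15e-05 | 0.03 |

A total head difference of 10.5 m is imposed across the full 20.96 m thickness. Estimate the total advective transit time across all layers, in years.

386

With flow normal to the layers, continuity requires the same specific discharge q through every layer.
Σ(b_i/K_i) = 6.55/1.38 + 9.76/27.4 + 4.65/1.15e-05 = 4.044e+05 d.
q = Δh / Σ(b_i/K_i) = 10.5 / 4.044e+05 = 2.597e-05 m/day.
In each layer the seepage velocity is v_i = q/n_i, so the layer transit time is t_i = b_i·n_i / q:
  layer 1 (weathered basalt): t_1 = 6.55 × 0.15 / 2.597e-05 = 37836 d
  layer 2 (medium sand): t_2 = 9.76 × 0.26 / 2.597e-05 = 97722 d
  layer 3 (clay): t_3 = 4.65 × 0.03 / 2.597e-05 = 5372 d
Total t = Σ t_i = 1.409e+05 days = 385.8 years.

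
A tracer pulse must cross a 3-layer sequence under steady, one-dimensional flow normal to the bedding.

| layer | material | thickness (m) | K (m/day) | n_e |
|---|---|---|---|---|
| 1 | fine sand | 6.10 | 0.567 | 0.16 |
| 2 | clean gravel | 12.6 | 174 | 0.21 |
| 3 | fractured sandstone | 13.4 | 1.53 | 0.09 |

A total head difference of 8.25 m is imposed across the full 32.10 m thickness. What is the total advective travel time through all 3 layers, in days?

11.5

With flow normal to the layers, continuity requires the same specific discharge q through every layer.
Σ(b_i/K_i) = 6.10/0.567 + 12.6/174 + 13.4/1.53 = 19.59 d.
q = Δh / Σ(b_i/K_i) = 8.25 / 19.59 = 0.4212 m/day.
In each layer the seepage velocity is v_i = q/n_i, so the layer transit time is t_i = b_i·n_i / q:
  layer 1 (fine sand): t_1 = 6.10 × 0.16 / 0.4212 = 2.317 d
  layer 2 (clean gravel): t_2 = 12.6 × 0.21 / 0.4212 = 6.283 d
  layer 3 (fractured sandstone): t_3 = 13.4 × 0.09 / 0.4212 = 2.864 d
Total t = Σ t_i = 11.46 days.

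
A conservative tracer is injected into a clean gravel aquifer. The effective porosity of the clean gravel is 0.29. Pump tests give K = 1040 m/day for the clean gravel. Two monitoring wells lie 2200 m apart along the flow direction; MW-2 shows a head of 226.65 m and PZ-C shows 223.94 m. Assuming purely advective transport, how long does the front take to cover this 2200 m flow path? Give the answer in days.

498

Hydraulic gradient i = (226.65 − 223.94) / 2200 = 2.71 / 2200 = 0.001232.
Darcy flux q = K · i = 1040 × 0.001232 = 1.281 m/day.
Seepage velocity v = q / n_e = 1.281 / 0.29 = 4.418 m/day.
Travel time t = L / v = 2200 / 4.418 = 498.0 days.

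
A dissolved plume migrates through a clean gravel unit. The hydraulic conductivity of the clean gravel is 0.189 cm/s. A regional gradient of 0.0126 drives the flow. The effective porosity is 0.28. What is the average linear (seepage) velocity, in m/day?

7.35

Convert K: 0.189 cm/s × 864 = 163.3 m/day.
Hydraulic gradient i = 0.0126.
Darcy flux q = K · i = 163.3 × 0.01260 = 2.058 m/day.
Seepage velocity v = q / n_e = 2.058 / 0.28 = 7.348 m/day.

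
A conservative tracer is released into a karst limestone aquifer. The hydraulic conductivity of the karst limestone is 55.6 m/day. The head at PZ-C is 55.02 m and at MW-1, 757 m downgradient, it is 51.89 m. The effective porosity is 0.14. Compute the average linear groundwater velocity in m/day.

1.64

Hydraulic gradient i = (55.02 − 51.89) / 757 = 3.13 / 757 = 0.004135.
Darcy flux q = K · i = 55.60 × 0.004135 = 0.2299 m/day.
Seepage velocity v = q / n_e = 0.2299 / 0.14 = 1.642 m/day.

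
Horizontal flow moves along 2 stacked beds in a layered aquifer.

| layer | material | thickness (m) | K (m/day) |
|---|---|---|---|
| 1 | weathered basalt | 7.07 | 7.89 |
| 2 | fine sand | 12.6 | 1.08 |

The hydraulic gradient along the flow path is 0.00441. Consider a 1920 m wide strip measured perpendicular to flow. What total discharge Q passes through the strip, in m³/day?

588

Flow is parallel to layering, so each bed carries its own Darcy discharge and the transmissivities add.
Σ(K_i·b_i) = 7.89×7.07 + 1.08×12.6 = 69.39 m²/day.
Hydraulic gradient i = 0.00441.
Q = Σ(K_i·b_i) · W · i = 69.39 × 1920 × 0.004410 = 587.5 m³/day.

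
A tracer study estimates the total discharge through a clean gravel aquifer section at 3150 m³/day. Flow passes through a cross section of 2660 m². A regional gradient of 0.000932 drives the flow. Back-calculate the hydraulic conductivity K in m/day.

Hydraulic gradient i = 0.000932.
From Q = K·A·i, K = Q / (A·i) = 3150 / (2660 × 0.0009320) = 1271 m/day.

1270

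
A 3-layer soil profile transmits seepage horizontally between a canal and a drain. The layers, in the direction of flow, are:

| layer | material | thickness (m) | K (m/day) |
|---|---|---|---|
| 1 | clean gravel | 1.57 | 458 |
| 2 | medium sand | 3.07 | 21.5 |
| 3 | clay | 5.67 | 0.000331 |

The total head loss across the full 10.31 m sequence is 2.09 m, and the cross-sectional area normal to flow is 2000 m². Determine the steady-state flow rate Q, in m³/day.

Flow is perpendicular to layering, so the layers act in series and the equivalent K is the thickness-weighted harmonic mean.
Total thickness L = 1.57 + 3.07 + 5.67 = 10.31 m.
Σ(b_i/K_i) = 1.57/458 + 3.07/21.5 + 5.67/0.000331 = 17130 d.
K_eq = L / Σ(b_i/K_i) = 10.31 / 17130 = 0.0006019 m/day.
Q = K_eq · A · (Δh/L) = 0.0006019 × 2000 × (2.09/10.31) = 0.2440 m³/day.

0.244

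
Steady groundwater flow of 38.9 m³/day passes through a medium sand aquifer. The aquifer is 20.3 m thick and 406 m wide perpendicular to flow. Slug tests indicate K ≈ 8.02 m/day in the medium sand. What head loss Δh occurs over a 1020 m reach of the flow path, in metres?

Cross-sectional area A = 406 × 20.3 = 8242 m².
From Q = K·A·i, i = Q / (K·A) = 38.9 / (8.020 × 8242) = 0.0005885.
Head loss Δh = i · L = 0.0005885 × 1020 = 0.6003 m.

0.600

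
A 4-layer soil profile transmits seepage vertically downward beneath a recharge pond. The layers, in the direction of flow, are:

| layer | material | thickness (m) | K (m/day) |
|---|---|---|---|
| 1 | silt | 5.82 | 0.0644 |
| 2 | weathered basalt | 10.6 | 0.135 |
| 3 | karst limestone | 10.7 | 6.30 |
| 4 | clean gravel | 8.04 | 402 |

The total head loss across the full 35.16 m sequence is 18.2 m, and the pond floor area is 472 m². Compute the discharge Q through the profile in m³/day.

Flow is perpendicular to layering, so the layers act in series and the equivalent K is the thickness-weighted harmonic mean.
Total thickness L = 5.82 + 10.6 + 10.7 + 8.04 = 35.16 m.
Σ(b_i/K_i) = 5.82/0.0644 + 10.6/0.135 + 10.7/6.30 + 8.04/402 = 170.6 d.
K_eq = L / Σ(b_i/K_i) = 35.16 / 170.6 = 0.2061 m/day.
Q = K_eq · A · (Δh/L) = 0.2061 × 472 × (18.2/35.16) = 50.35 m³/day.

50.4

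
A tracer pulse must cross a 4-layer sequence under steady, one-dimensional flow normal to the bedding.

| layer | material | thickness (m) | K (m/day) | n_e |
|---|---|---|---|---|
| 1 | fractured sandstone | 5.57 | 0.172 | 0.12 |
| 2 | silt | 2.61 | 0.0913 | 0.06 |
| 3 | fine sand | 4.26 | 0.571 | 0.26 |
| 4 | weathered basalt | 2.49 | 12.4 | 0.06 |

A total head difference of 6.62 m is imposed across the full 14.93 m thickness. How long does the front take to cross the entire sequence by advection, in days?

With flow normal to the layers, continuity requires the same specific discharge q through every layer.
Σ(b_i/K_i) = 5.57/0.172 + 2.61/0.0913 + 4.26/0.571 + 2.49/12.4 = 68.63 d.
q = Δh / Σ(b_i/K_i) = 6.62 / 68.63 = 0.09646 m/day.
In each layer the seepage velocity is v_i = q/n_i, so the layer transit time is t_i = b_i·n_i / q:
  layer 1 (fractured sandstone): t_1 = 5.57 × 0.12 / 0.09646 = 6.930 d
  layer 2 (silt): t_2 = 2.61 × 0.06 / 0.09646 = 1.624 d
  layer 3 (fine sand): t_3 = 4.26 × 0.26 / 0.09646 = 11.48 d
  layer 4 (weathered basalt): t_4 = 2.49 × 0.06 / 0.09646 = 1.549 d
Total t = Σ t_i = 21.58 days.

21.6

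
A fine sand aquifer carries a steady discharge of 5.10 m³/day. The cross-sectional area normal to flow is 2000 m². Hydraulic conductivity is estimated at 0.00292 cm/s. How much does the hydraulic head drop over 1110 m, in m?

Convert K: 0.00292 cm/s × 864 = 2.523 m/day.
From Q = K·A·i, i = Q / (K·A) = 5.10 / (2.523 × 2000) = 0.001011.
Head loss Δh = i · L = 0.001011 × 1110 = 1.122 m.

1.12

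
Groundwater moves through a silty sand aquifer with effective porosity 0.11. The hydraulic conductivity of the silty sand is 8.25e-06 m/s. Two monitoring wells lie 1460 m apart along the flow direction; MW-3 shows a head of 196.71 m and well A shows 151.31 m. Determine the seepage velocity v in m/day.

Convert K: 8.25e-06 m/s × 86400 = 0.7128 m/day.
Hydraulic gradient i = (196.71 − 151.31) / 1460 = 45.4 / 1460 = 0.03110.
Darcy flux q = K · i = 0.7128 × 0.03110 = 0.02217 m/day.
Seepage velocity v = q / n_e = 0.02217 / 0.11 = 0.2015 m/day.

0.202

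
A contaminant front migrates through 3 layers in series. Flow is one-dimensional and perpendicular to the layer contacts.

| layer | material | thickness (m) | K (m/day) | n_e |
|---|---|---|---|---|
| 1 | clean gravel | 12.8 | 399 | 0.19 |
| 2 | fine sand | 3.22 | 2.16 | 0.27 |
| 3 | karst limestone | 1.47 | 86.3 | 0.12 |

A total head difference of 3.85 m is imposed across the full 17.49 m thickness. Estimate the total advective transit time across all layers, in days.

1.39

With flow normal to the layers, continuity requires the same specific discharge q through every layer.
Σ(b_i/K_i) = 12.8/399 + 3.22/2.16 + 1.47/86.3 = 1.540 d.
q = Δh / Σ(b_i/K_i) = 3.85 / 1.540 = 2.500 m/day.
In each layer the seepage velocity is v_i = q/n_i, so the layer transit time is t_i = b_i·n_i / q:
  layer 1 (clean gravel): t_1 = 12.8 × 0.19 / 2.500 = 0.9727 d
  layer 2 (fine sand): t_2 = 3.22 × 0.27 / 2.500 = 0.3477 d
  layer 3 (karst limestone): t_3 = 1.47 × 0.12 / 2.500 = 0.07055 d
Total t = Σ t_i = 1.391 days.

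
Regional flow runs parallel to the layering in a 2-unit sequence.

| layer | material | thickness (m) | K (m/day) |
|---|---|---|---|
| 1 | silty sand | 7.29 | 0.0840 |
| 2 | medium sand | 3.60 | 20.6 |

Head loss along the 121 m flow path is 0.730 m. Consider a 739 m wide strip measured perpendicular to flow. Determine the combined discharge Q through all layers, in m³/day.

333

Flow is parallel to layering, so each bed carries its own Darcy discharge and the transmissivities add.
Σ(K_i·b_i) = 0.0840×7.29 + 20.6×3.60 = 74.77 m²/day.
Hydraulic gradient i = Δh / L = 0.730 / 121 = 0.006033.
Q = Σ(K_i·b_i) · W · i = 74.77 × 739 × 0.006033 = 333.4 m³/day.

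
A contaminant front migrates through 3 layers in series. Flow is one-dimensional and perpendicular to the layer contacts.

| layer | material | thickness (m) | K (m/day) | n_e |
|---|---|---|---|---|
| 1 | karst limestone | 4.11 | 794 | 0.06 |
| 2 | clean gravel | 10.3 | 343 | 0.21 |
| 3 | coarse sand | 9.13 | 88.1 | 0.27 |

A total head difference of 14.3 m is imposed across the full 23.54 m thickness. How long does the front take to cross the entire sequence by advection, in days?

0.0473

With flow normal to the layers, continuity requires the same specific discharge q through every layer.
Σ(b_i/K_i) = 4.11/794 + 10.3/343 + 9.13/88.1 = 0.1388 d.
q = Δh / Σ(b_i/K_i) = 14.3 / 0.1388 = 103.0 m/day.
In each layer the seepage velocity is v_i = q/n_i, so the layer transit time is t_i = b_i·n_i / q:
  layer 1 (karst limestone): t_1 = 4.11 × 0.06 / 103.0 = 0.002394 d
  layer 2 (clean gravel): t_2 = 10.3 × 0.21 / 103.0 = 0.02100 d
  layer 3 (coarse sand): t_3 = 9.13 × 0.27 / 103.0 = 0.02393 d
Total t = Σ t_i = 0.04733 days.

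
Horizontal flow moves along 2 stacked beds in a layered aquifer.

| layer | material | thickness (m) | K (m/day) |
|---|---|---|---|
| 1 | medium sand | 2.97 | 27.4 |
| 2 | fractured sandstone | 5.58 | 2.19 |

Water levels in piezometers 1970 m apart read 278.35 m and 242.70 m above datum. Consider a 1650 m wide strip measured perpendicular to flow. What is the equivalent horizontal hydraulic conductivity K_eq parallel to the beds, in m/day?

Flow is parallel to layering, so each bed carries its own Darcy discharge and the transmissivities add.
Σ(K_i·b_i) = 27.4×2.97 + 2.19×5.58 = 93.60 m²/day.
Total thickness b = 8.550 m, so K_eq = Σ(K_i·b_i)/b = 10.95 m/day.

10.9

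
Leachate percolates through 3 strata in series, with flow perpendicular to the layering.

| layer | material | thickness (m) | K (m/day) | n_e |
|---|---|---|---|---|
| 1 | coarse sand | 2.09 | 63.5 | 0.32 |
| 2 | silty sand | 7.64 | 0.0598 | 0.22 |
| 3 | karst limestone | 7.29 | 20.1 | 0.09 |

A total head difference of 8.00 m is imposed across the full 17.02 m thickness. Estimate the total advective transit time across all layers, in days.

With flow normal to the layers, continuity requires the same specific discharge q through every layer.
Σ(b_i/K_i) = 2.09/63.5 + 7.64/0.0598 + 7.29/20.1 = 128.2 d.
q = Δh / Σ(b_i/K_i) = 8.00 / 128.2 = 0.06242 m/day.
In each layer the seepage velocity is v_i = q/n_i, so the layer transit time is t_i = b_i·n_i / q:
  layer 1 (coarse sand): t_1 = 2.09 × 0.32 / 0.06242 = 10.71 d
  layer 2 (silty sand): t_2 = 7.64 × 0.22 / 0.06242 = 26.93 d
  layer 3 (karst limestone): t_3 = 7.29 × 0.09 / 0.06242 = 10.51 d
Total t = Σ t_i = 48.15 days.

48.1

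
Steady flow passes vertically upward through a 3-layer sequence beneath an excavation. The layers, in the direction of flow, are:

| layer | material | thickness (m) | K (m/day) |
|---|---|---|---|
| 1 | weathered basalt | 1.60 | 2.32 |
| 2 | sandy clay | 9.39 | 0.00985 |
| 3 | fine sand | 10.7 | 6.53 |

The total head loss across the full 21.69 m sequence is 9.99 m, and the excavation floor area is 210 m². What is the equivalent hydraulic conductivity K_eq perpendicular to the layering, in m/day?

Flow is perpendicular to layering, so the layers act in series and the equivalent K is the thickness-weighted harmonic mean.
Total thickness L = 1.60 + 9.39 + 10.7 = 21.69 m.
Σ(b_i/K_i) = 1.60/2.32 + 9.39/0.00985 + 10.7/6.53 = 955.6 d.
K_eq = L / Σ(b_i/K_i) = 21.69 / 955.6 = 0.02270 m/day.

0.0227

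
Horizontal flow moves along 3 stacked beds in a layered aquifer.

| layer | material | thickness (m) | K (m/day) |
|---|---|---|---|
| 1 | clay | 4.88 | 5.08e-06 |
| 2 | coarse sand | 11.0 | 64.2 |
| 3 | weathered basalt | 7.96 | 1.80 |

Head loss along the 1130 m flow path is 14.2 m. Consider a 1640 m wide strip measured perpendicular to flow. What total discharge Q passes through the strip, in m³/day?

Flow is parallel to layering, so each bed carries its own Darcy discharge and the transmissivities add.
Σ(K_i·b_i) = 5.08e-06×4.88 + 64.2×11.0 + 1.80×7.96 = 720.5 m²/day.
Hydraulic gradient i = Δh / L = 14.2 / 1130 = 0.01257.
Q = Σ(K_i·b_i) · W · i = 720.5 × 1640 × 0.01257 = 14849 m³/day.

14800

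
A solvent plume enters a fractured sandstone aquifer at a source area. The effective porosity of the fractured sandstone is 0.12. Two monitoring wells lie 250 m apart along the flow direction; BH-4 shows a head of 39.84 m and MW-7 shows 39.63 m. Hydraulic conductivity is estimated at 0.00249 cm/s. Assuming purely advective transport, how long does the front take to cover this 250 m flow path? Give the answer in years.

45.5

Convert K: 0.00249 cm/s × 864 = 2.151 m/day.
Hydraulic gradient i = (39.84 − 39.63) / 250 = 0.21 / 250 = 0.0008400.
Darcy flux q = K · i = 2.151 × 0.0008400 = 0.001807 m/day.
Seepage velocity v = q / n_e = 0.001807 / 0.12 = 0.01506 m/day.
Travel time t = L / v = 250 / 0.01506 = 16601 days = 45.45 years.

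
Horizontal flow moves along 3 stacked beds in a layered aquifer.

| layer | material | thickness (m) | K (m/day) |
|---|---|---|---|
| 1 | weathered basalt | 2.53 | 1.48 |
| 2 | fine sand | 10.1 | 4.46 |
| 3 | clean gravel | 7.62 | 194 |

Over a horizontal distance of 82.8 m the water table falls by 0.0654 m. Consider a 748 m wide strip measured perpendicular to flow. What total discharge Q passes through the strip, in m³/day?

902

Flow is parallel to layering, so each bed carries its own Darcy discharge and the transmissivities add.
Σ(K_i·b_i) = 1.48×2.53 + 4.46×10.1 + 194×7.62 = 1527 m²/day.
Hydraulic gradient i = Δh / L = 0.0654 / 82.8 = 0.0007899.
Q = Σ(K_i·b_i) · W · i = 1527 × 748 × 0.0007899 = 902.2 m³/day.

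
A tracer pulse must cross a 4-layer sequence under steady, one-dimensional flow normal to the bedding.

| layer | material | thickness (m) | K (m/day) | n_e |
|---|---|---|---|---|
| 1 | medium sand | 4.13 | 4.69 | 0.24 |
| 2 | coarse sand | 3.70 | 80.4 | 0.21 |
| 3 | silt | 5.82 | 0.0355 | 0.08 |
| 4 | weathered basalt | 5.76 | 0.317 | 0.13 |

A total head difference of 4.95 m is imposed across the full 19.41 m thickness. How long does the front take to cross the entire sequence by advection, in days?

With flow normal to the layers, continuity requires the same specific discharge q through every layer.
Σ(b_i/K_i) = 4.13/4.69 + 3.70/80.4 + 5.82/0.0355 + 5.76/0.317 = 183.0 d.
q = Δh / Σ(b_i/K_i) = 4.95 / 183.0 = 0.02704 m/day.
In each layer the seepage velocity is v_i = q/n_i, so the layer transit time is t_i = b_i·n_i / q:
  layer 1 (medium sand): t_1 = 4.13 × 0.24 / 0.02704 = 36.65 d
  layer 2 (coarse sand): t_2 = 3.70 × 0.21 / 0.02704 = 28.73 d
  layer 3 (silt): t_3 = 5.82 × 0.08 / 0.02704 = 17.22 d
  layer 4 (weathered basalt): t_4 = 5.76 × 0.13 / 0.02704 = 27.69 d
Total t = Σ t_i = 110.3 days.

110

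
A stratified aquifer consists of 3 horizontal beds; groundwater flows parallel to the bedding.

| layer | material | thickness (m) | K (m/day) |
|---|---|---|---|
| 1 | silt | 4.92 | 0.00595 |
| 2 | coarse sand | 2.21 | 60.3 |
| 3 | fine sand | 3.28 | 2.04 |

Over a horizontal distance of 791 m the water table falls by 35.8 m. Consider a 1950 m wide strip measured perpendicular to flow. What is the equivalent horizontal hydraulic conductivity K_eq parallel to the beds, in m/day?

Flow is parallel to layering, so each bed carries its own Darcy discharge and the transmissivities add.
Σ(K_i·b_i) = 0.00595×4.92 + 60.3×2.21 + 2.04×3.28 = 140.0 m²/day.
Total thickness b = 10.41 m, so K_eq = Σ(K_i·b_i)/b = 13.45 m/day.

13.4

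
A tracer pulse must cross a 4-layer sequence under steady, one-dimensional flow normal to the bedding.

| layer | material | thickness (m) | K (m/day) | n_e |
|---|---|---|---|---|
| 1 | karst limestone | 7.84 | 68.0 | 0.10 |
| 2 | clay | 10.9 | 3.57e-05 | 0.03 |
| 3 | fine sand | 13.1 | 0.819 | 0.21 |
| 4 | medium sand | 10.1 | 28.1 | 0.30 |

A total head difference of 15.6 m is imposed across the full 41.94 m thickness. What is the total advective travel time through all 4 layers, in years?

With flow normal to the layers, continuity requires the same specific discharge q through every layer.
Σ(b_i/K_i) = 7.84/68.0 + 10.9/3.57e-05 + 13.1/0.819 + 10.1/28.1 = 3.053e+05 d.
q = Δh / Σ(b_i/K_i) = 15.6 / 3.053e+05 = 5.109e-05 m/day.
In each layer the seepage velocity is v_i = q/n_i, so the layer transit time is t_i = b_i·n_i / q:
  layer 1 (karst limestone): t_1 = 7.84 × 0.10 / 5.109e-05 = 15345 d
  layer 2 (clay): t_2 = 10.9 × 0.03 / 5.109e-05 = 6400 d
  layer 3 (fine sand): t_3 = 13.1 × 0.21 / 5.109e-05 = 53845 d
  layer 4 (medium sand): t_4 = 10.1 × 0.30 / 5.109e-05 = 59306 d
Total t = Σ t_i = 1.349e+05 days = 369.3 years.

369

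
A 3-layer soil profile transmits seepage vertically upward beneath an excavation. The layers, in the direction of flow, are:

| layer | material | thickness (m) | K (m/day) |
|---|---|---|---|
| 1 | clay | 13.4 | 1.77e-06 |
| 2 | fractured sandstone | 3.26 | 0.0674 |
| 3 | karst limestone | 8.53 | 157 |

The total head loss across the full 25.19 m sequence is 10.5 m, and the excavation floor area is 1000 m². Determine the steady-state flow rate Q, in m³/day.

0.00139

Flow is perpendicular to layering, so the layers act in series and the equivalent K is the thickness-weighted harmonic mean.
Total thickness L = 13.4 + 3.26 + 8.53 = 25.19 m.
Σ(b_i/K_i) = 13.4/1.77e-06 + 3.26/0.0674 + 8.53/157 = 7.571e+06 d.
K_eq = L / Σ(b_i/K_i) = 25.19 / 7.571e+06 = 3.327e-06 m/day.
Q = K_eq · A · (Δh/L) = 3.327e-06 × 1000 × (10.5/25.19) = 0.001387 m³/day.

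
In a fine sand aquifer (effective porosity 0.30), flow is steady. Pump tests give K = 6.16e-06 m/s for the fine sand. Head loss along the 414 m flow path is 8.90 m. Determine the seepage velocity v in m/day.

0.0381

Convert K: 6.16e-06 m/s × 86400 = 0.5322 m/day.
Hydraulic gradient i = Δh / L = 8.90 / 414 = 0.02150.
Darcy flux q = K · i = 0.5322 × 0.02150 = 0.01144 m/day.
Seepage velocity v = q / n_e = 0.01144 / 0.30 = 0.03814 m/day.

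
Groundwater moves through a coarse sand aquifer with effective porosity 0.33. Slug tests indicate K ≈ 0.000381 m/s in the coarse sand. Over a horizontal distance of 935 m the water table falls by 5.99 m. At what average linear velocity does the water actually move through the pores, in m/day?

Convert K: 0.000381 m/s × 86400 = 32.92 m/day.
Hydraulic gradient i = Δh / L = 5.99 / 935 = 0.006406.
Darcy flux q = K · i = 32.92 × 0.006406 = 0.2109 m/day.
Seepage velocity v = q / n_e = 0.2109 / 0.33 = 0.6391 m/day.

0.639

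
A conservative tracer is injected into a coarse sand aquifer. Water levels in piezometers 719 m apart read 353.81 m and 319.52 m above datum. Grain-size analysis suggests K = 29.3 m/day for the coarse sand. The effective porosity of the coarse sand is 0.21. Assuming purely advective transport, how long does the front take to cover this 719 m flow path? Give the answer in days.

108

Hydraulic gradient i = (353.81 − 319.52) / 719 = 34.29 / 719 = 0.04769.
Darcy flux q = K · i = 29.30 × 0.04769 = 1.397 m/day.
Seepage velocity v = q / n_e = 1.397 / 0.21 = 6.654 m/day.
Travel time t = L / v = 719 / 6.654 = 108.1 days.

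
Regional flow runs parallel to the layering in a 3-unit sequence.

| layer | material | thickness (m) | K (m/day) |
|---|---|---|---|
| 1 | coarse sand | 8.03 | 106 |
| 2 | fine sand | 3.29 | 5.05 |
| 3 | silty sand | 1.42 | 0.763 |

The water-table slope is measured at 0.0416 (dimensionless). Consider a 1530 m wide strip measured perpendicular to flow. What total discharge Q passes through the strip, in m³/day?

55300

Flow is parallel to layering, so each bed carries its own Darcy discharge and the transmissivities add.
Σ(K_i·b_i) = 106×8.03 + 5.05×3.29 + 0.763×1.42 = 868.9 m²/day.
Hydraulic gradient i = 0.0416.
Q = Σ(K_i·b_i) · W · i = 868.9 × 1530 × 0.04160 = 55302 m³/day.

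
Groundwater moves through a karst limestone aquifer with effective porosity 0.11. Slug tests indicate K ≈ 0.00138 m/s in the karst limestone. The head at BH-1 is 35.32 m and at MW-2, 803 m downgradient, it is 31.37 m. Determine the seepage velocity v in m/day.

Convert K: 0.00138 m/s × 86400 = 119.2 m/day.
Hydraulic gradient i = (35.32 − 31.37) / 803 = 3.95 / 803 = 0.004919.
Darcy flux q = K · i = 119.2 × 0.004919 = 0.5865 m/day.
Seepage velocity v = q / n_e = 0.5865 / 0.11 = 5.332 m/day.

5.33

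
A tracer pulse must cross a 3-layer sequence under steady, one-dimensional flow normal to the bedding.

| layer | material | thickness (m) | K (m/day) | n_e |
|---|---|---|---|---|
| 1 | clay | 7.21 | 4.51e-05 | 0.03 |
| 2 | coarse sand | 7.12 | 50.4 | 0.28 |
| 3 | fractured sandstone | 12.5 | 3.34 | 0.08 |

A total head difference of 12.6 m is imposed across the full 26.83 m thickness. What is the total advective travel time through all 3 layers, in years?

With flow normal to the layers, continuity requires the same specific discharge q through every layer.
Σ(b_i/K_i) = 7.21/4.51e-05 + 7.12/50.4 + 12.5/3.34 = 1.599e+05 d.
q = Δh / Σ(b_i/K_i) = 12.6 / 1.599e+05 = 7.881e-05 m/day.
In each layer the seepage velocity is v_i = q/n_i, so the layer transit time is t_i = b_i·n_i / q:
  layer 1 (clay): t_1 = 7.21 × 0.03 / 7.881e-05 = 2744 d
  layer 2 (coarse sand): t_2 = 7.12 × 0.28 / 7.881e-05 = 25295 d
  layer 3 (fractured sandstone): t_3 = 12.5 × 0.08 / 7.881e-05 = 12688 d
Total t = Σ t_i = 40728 days = 111.5 years.

112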